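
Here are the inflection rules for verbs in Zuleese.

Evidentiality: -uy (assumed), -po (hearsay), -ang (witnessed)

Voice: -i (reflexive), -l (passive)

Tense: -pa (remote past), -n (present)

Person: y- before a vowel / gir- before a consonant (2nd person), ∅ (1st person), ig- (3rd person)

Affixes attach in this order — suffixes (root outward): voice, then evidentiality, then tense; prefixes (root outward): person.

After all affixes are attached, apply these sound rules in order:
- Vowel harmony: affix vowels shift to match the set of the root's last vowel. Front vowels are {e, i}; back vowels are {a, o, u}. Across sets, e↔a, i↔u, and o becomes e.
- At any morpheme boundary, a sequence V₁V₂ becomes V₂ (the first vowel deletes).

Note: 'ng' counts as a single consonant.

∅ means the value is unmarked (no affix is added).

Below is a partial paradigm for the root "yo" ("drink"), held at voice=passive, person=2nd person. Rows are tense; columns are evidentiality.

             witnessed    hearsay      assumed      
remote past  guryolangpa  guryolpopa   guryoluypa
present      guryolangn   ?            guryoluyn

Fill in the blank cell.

Attach voice passive -l → yol.
Attach evidentiality hearsay -po → yolpo.
Attach person 2nd person gir- (before consonant 'y') → giryolpo.
Attach tense present -n → giryolpon.
Apply vowel harmony: giryolpon → guryolpon.
Vowel deletion: no change.

guryolpon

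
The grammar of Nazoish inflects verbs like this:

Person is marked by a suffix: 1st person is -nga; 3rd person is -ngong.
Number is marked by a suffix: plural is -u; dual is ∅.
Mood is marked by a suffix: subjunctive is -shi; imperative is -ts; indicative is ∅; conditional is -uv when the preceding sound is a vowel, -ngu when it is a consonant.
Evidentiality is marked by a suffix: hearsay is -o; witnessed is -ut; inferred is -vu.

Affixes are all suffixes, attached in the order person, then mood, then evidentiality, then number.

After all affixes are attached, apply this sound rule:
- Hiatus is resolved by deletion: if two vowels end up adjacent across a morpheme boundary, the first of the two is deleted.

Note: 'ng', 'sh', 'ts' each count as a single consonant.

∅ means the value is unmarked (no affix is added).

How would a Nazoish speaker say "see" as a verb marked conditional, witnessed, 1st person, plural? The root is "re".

renguvutu

Attach person 1st person -nga → renga.
Attach mood conditional -uv (after vowel 'a') → rengauv.
Attach evidentiality witnessed -ut → rengauvut.
Attach number plural -u → rengauvutu.
Apply vowel deletion: rengauvutu → renguvutu.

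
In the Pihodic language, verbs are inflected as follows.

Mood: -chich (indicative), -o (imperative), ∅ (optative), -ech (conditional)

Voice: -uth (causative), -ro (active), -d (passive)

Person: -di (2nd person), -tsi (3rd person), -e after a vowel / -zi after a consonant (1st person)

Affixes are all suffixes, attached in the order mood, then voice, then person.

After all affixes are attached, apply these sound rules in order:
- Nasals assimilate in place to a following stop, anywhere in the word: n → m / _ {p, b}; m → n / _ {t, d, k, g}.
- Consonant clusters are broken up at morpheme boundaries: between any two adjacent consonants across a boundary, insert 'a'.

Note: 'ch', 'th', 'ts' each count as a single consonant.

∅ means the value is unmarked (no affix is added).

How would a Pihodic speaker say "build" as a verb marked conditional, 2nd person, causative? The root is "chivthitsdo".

Attach mood conditional -ech → chivthitsdoech.
Attach voice causative -uth → chivthitsdoechuth.
Attach person 2nd person -di → chivthitsdoechuthdi.
Nasal assimilation: no change.
Apply epenthesis: chivthitsdoechuthdi → chivthitsdoechuthadi.

chivthitsdoechuthadi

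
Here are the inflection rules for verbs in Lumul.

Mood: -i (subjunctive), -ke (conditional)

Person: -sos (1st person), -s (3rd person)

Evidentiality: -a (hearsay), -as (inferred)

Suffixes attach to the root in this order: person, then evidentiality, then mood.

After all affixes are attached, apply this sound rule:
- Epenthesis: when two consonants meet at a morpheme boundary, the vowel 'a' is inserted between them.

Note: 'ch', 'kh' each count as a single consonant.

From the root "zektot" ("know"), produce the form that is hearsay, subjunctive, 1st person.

Attach person 1st person -sos → zektotsos.
Attach evidentiality hearsay -a → zektotsosa.
Attach mood subjunctive -i → zektotsosai.
Apply epenthesis: zektotsosai → zektotasosai.

zektotasosai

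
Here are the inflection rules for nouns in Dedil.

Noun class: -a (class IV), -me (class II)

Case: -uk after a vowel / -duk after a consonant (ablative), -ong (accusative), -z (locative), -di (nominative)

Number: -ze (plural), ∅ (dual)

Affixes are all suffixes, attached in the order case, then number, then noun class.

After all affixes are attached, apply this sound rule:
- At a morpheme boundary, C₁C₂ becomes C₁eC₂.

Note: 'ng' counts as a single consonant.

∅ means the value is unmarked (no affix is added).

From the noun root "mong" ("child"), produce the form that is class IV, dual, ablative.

mongeduka

Attach case ablative -duk (after consonant 'ng') → mongduk.
number = dual: zero marking, form stays mongduk.
Attach noun class class IV -a → mongduka.
Apply epenthesis: mongduka → mongeduka.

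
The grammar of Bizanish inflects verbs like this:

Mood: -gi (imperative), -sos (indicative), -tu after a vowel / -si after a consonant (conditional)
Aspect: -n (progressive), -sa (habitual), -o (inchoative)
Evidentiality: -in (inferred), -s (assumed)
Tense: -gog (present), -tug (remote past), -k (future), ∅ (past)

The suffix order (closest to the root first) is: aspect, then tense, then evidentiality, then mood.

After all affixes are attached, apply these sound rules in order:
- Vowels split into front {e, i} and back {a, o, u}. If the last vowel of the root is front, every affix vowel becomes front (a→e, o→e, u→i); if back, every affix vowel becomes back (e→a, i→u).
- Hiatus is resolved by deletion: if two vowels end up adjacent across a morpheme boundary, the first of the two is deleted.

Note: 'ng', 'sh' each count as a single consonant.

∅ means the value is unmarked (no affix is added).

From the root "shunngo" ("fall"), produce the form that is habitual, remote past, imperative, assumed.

shunngosatugsgu

Attach aspect habitual -sa → shunngosa.
Attach tense remote past -tug → shunngosatug.
Attach evidentiality assumed -s → shunngosatugs.
Attach mood imperative -gi → shunngosatugsgi.
Apply vowel harmony: shunngosatugsgi → shunngosatugsgu.
Vowel deletion: no change.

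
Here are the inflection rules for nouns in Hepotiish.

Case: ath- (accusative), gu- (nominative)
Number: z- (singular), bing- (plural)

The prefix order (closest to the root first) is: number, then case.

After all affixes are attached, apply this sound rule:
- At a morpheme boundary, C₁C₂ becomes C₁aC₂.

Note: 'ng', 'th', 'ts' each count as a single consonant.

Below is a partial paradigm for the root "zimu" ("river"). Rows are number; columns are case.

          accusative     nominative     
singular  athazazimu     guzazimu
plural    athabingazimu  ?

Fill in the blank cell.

Attach number plural bing- → bingzimu.
Attach case nominative gu- → gubingzimu.
Apply epenthesis: gubingzimu → gubingazimu.

gubingazimu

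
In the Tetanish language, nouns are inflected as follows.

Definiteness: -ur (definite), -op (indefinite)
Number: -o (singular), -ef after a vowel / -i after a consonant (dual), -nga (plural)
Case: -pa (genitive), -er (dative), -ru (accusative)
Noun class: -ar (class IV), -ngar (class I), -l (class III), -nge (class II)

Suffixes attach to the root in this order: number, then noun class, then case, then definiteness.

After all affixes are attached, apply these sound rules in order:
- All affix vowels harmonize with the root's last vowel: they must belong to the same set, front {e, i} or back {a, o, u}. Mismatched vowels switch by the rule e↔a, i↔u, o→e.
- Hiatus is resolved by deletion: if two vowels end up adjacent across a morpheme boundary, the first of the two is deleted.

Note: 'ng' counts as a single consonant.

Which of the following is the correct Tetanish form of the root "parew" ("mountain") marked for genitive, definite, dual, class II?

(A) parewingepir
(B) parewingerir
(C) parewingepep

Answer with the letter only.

Attach number dual -i (after consonant 'w') → parewi.
Attach noun class class II -nge → parewinge.
Attach case genitive -pa → parewingepa.
Attach definiteness definite -ur → parewingepaur.
Apply vowel harmony: parewingepaur → parewingepeir.
Apply vowel deletion: parewingepeir → parewingepir.
So the correct form is parewingepir, option (A).
(B) parewingerir is wrong: it uses dative instead of genitive for case.
(C) parewingepep is wrong: it uses indefinite instead of definite for definiteness.

A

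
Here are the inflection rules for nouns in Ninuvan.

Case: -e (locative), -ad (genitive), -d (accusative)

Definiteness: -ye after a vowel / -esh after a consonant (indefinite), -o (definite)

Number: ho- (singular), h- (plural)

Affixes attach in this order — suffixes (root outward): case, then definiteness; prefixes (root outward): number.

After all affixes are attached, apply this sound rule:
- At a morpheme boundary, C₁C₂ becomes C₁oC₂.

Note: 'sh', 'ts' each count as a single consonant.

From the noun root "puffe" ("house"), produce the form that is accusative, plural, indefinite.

hopuffedesh

Attach case accusative -d → puffed.
Attach number plural h- → hpuffed.
Attach definiteness indefinite -esh (after consonant 'd') → hpuffedesh.
Apply epenthesis: hpuffedesh → hopuffedesh.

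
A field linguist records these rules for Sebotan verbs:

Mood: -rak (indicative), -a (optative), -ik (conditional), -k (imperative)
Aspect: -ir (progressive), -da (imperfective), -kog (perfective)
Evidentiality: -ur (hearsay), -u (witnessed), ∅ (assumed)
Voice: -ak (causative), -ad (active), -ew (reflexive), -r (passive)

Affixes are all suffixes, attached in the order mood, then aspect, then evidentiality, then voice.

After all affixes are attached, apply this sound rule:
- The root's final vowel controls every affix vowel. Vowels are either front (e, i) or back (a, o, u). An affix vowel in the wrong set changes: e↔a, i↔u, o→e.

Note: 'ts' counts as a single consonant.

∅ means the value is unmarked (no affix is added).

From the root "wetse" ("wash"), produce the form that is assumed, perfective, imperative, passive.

wetsekkegr

Attach mood imperative -k → wetsek.
Attach aspect perfective -kog → wetsekkog.
evidentiality = assumed: zero marking, form stays wetsekkog.
Attach voice passive -r → wetsekkogr.
Apply vowel harmony: wetsekkogr → wetsekkegr.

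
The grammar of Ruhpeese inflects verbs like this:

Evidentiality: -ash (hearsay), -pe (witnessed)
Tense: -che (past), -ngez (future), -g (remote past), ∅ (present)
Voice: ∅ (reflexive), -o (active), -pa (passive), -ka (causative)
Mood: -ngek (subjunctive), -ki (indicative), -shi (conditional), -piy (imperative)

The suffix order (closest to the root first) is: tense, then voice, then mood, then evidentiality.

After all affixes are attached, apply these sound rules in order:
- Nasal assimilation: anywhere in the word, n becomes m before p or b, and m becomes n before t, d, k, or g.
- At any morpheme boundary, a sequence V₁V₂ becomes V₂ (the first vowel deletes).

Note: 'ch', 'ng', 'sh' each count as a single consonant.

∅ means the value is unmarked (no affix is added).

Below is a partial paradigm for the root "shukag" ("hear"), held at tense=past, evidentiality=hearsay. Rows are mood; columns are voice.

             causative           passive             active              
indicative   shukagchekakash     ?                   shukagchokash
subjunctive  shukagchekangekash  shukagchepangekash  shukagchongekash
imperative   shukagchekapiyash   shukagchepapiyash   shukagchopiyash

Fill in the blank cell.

shukagchepakash

Attach tense past -che → shukagche.
Attach voice passive -pa → shukagchepa.
Attach mood indicative -ki → shukagchepaki.
Attach evidentiality hearsay -ash → shukagchepakiash.
Nasal assimilation: no change.
Apply vowel deletion: shukagchepakiash → shukagchepakash.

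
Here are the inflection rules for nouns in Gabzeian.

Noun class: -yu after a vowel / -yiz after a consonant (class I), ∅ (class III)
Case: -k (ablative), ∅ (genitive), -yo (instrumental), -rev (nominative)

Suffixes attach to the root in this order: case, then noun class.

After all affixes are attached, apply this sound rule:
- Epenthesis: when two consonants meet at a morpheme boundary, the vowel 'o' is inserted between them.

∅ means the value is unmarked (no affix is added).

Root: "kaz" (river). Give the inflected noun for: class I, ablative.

Attach case ablative -k → kazk.
Attach noun class class I -yiz (after consonant 'k') → kazkyiz.
Apply epenthesis: kazkyiz → kazokoyiz.

kazokoyiz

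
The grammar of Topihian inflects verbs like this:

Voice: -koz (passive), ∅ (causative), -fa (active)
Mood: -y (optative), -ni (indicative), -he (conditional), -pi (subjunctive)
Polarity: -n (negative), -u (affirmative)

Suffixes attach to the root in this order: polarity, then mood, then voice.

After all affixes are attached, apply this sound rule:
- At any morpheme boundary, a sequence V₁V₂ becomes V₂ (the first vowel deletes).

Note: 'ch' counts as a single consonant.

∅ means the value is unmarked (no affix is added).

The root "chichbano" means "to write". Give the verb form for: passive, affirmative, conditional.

chichbanuhekoz

Attach polarity affirmative -u → chichbanou.
Attach mood conditional -he → chichbanouhe.
Attach voice passive -koz → chichbanouhekoz.
Apply vowel deletion: chichbanouhekoz → chichbanuhekoz.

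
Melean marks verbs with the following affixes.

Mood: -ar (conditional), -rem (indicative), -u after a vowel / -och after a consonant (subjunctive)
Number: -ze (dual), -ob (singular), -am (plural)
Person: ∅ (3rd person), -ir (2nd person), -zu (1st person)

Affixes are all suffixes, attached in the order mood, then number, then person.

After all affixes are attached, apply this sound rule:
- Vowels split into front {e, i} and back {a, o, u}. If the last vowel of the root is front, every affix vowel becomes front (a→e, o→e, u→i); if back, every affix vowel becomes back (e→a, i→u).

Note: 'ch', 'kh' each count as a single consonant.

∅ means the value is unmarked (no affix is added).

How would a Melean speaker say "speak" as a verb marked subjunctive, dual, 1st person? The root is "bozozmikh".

bozozmikhechzezi

Attach mood subjunctive -och (after consonant 'kh') → bozozmikhoch.
Attach number dual -ze → bozozmikhochze.
Attach person 1st person -zu → bozozmikhochzezu.
Apply vowel harmony: bozozmikhochzezu → bozozmikhechzezi.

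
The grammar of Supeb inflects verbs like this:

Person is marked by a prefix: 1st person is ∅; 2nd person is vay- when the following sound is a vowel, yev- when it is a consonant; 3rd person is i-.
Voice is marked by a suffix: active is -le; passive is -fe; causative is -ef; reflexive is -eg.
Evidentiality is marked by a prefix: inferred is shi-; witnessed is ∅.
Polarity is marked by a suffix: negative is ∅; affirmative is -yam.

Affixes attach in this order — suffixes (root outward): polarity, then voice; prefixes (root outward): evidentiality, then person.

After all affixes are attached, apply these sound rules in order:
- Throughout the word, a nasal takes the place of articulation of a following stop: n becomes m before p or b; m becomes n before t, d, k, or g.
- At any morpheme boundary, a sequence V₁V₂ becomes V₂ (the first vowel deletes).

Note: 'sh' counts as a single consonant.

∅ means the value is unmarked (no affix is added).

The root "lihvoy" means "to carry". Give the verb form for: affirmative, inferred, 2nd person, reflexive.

yevshilihvoyyameg

Attach evidentiality inferred shi- → shilihvoy.
Attach polarity affirmative -yam → shilihvoyyam.
Attach person 2nd person yev- (before consonant 'sh') → yevshilihvoyyam.
Attach voice reflexive -eg → yevshilihvoyyameg.
Nasal assimilation: no change.
Vowel deletion: no change.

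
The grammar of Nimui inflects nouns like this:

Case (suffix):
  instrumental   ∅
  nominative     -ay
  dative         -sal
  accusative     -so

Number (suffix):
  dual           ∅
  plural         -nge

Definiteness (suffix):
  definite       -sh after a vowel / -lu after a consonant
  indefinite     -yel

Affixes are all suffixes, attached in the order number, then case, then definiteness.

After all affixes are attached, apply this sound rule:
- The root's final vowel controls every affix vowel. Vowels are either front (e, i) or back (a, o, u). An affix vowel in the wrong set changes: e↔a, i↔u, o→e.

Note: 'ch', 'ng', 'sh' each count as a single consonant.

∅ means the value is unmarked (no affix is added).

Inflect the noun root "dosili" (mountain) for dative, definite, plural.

dosilingeselli

Attach number plural -nge → dosilinge.
Attach case dative -sal → dosilingesal.
Attach definiteness definite -lu (after consonant 'l') → dosilingesallu.
Apply vowel harmony: dosilingesallu → dosilingeselli.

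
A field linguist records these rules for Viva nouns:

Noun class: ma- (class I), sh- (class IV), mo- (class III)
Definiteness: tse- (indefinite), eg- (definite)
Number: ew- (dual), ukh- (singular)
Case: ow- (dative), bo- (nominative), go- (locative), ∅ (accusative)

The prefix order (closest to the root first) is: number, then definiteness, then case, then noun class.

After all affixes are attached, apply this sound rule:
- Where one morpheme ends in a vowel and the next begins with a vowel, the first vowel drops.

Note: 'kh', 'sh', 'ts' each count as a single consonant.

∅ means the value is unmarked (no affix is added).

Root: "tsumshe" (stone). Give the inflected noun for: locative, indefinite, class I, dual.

Attach number dual ew- → ewtsumshe.
Attach definiteness indefinite tse- → tseewtsumshe.
Attach case locative go- → gotseewtsumshe.
Attach noun class class I ma- → magotseewtsumshe.
Apply vowel deletion: magotseewtsumshe → magotsewtsumshe.

magotsewtsumshe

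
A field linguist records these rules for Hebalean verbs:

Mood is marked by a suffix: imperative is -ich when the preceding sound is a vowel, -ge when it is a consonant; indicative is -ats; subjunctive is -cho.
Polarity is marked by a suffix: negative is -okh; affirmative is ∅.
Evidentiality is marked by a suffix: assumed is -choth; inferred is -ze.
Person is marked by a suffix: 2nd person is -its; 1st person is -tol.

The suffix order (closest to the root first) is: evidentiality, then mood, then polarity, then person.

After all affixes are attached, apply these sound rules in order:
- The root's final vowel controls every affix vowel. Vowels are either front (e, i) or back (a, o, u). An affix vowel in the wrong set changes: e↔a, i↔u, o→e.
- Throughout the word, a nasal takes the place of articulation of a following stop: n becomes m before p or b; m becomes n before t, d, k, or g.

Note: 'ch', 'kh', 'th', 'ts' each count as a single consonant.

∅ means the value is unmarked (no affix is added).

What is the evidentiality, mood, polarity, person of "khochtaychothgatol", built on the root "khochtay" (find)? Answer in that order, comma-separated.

Segment: khochtay-choth-ge-tol.
evidentiality: -choth → assumed.
mood: -ich/ge → imperative.
polarity: ∅ → affirmative.
person: -tol → 1st person.

assumed, imperative, affirmative, 1st person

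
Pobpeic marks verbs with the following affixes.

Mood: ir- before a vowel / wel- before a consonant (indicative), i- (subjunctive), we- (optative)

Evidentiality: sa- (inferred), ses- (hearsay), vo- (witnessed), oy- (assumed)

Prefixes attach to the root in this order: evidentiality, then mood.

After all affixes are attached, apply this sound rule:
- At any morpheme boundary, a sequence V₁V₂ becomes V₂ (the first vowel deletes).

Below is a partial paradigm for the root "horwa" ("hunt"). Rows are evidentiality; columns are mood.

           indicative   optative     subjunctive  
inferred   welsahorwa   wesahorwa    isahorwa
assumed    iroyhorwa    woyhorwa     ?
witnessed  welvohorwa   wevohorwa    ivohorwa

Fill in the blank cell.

oyhorwa

Attach evidentiality assumed oy- → oyhorwa.
Attach mood subjunctive i- → ioyhorwa.
Apply vowel deletion: ioyhorwa → oyhorwa.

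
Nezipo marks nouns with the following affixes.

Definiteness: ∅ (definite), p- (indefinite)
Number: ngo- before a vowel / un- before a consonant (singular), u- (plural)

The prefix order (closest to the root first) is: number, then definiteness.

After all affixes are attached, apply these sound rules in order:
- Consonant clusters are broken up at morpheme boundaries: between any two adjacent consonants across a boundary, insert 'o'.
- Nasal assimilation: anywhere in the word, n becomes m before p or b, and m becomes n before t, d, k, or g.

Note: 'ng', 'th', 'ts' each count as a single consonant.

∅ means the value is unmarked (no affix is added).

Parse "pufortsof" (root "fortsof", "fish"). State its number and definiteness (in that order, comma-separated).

plural, indefinite

Segment: p-u-fortsof.
number: u- → plural.
definiteness: p- → indefinite.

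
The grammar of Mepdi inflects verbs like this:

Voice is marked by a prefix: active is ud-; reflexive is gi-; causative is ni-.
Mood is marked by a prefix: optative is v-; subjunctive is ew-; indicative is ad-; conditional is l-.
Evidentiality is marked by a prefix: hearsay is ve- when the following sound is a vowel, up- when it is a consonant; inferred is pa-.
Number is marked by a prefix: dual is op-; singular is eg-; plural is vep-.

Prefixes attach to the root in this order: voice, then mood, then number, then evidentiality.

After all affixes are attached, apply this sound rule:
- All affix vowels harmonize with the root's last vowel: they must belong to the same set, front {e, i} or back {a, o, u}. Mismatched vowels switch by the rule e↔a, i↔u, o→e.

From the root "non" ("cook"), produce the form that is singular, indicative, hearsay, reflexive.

vaagadgunon

Attach voice reflexive gi- → ginon.
Attach mood indicative ad- → adginon.
Attach number singular eg- → egadginon.
Attach evidentiality hearsay ve- (before vowel 'e') → veegadginon.
Apply vowel harmony: veegadginon → vaagadgunon.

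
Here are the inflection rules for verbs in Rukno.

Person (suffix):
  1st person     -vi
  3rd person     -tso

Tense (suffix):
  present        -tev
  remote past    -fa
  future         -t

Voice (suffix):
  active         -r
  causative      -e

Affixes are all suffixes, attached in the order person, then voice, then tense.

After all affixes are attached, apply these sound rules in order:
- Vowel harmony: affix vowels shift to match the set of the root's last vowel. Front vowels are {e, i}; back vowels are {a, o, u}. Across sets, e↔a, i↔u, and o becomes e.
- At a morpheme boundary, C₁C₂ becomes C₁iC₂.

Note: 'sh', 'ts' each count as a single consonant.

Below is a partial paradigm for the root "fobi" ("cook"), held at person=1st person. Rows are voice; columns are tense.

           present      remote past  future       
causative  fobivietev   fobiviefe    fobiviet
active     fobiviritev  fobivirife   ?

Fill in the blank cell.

Attach person 1st person -vi → fobivi.
Attach voice active -r → fobivir.
Attach tense future -t → fobivirt.
Vowel harmony: no change.
Apply epenthesis: fobivirt → fobivirit.

fobivirit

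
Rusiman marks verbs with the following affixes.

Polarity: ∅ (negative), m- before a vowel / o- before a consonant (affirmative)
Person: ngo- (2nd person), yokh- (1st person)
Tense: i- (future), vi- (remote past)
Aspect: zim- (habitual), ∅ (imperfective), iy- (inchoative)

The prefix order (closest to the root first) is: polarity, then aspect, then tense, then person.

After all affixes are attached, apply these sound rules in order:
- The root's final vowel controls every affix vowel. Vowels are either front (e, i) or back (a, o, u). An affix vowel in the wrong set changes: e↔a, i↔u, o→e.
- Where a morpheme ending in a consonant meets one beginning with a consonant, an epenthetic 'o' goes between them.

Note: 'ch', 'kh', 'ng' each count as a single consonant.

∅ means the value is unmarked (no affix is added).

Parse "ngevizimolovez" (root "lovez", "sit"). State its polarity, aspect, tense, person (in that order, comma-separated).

negative, habitual, remote past, 2nd person

Segment: ngo-vi-zim-lovez.
polarity: ∅ → negative.
aspect: zim- → habitual.
tense: vi- → remote past.
person: ngo- → 2nd person.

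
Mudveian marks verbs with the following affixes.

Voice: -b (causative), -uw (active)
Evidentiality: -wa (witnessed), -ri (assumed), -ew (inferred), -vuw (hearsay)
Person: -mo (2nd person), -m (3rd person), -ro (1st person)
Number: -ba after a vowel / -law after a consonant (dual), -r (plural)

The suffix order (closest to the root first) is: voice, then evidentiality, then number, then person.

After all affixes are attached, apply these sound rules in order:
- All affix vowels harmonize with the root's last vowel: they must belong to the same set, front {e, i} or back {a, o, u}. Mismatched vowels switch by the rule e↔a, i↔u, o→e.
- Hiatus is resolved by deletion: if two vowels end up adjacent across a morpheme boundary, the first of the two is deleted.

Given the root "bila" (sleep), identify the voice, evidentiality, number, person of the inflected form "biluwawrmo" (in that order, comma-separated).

active, inferred, plural, 2nd person

Segment: bila-uw-ew-r-mo.
voice: -uw → active.
evidentiality: -ew → inferred.
number: -r → plural.
person: -mo → 2nd person.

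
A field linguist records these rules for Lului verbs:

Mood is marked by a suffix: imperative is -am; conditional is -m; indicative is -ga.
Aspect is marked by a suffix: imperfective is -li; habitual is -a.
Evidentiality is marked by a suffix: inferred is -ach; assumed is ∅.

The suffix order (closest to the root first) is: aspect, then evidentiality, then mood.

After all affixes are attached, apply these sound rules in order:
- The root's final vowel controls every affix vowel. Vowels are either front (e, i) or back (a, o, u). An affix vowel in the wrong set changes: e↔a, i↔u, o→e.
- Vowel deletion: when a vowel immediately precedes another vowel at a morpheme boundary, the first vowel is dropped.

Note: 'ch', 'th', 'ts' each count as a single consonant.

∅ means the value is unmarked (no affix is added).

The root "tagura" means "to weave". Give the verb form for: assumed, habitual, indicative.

taguraga

Attach aspect habitual -a → taguraa.
evidentiality = assumed: zero marking, form stays taguraa.
Attach mood indicative -ga → taguraaga.
Vowel harmony: no change.
Apply vowel deletion: taguraaga → taguraga.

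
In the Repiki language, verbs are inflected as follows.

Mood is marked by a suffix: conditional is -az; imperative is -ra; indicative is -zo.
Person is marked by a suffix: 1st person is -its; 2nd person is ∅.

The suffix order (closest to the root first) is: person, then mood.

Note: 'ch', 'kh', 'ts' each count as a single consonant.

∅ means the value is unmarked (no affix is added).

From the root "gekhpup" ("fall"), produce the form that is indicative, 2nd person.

person = 2nd person: zero marking, form stays gekhpup.
Attach mood indicative -zo → gekhpupzo.

gekhpupzo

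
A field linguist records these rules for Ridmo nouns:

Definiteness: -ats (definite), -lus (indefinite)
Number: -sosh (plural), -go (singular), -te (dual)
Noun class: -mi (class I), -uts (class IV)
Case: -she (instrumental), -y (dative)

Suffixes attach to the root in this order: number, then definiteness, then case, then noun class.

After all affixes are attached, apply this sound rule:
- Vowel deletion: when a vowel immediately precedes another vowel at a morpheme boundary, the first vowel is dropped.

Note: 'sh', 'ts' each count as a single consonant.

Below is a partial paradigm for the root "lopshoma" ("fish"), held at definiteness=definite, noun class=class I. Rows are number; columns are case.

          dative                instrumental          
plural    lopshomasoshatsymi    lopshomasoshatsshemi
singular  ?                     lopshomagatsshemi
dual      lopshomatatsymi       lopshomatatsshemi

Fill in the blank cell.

Attach number singular -go → lopshomago.
Attach definiteness definite -ats → lopshomagoats.
Attach case dative -y → lopshomagoatsy.
Attach noun class class I -mi → lopshomagoatsymi.
Apply vowel deletion: lopshomagoatsymi → lopshomagatsymi.

lopshomagatsymi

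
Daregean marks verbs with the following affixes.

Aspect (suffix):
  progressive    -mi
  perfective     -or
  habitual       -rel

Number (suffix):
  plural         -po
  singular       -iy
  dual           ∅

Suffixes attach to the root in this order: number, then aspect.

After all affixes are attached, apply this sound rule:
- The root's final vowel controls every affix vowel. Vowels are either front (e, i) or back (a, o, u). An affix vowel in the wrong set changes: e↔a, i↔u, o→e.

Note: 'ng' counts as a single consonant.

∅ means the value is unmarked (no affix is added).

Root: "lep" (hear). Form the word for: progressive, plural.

leppemi

Attach number plural -po → leppo.
Attach aspect progressive -mi → leppomi.
Apply vowel harmony: leppomi → leppemi.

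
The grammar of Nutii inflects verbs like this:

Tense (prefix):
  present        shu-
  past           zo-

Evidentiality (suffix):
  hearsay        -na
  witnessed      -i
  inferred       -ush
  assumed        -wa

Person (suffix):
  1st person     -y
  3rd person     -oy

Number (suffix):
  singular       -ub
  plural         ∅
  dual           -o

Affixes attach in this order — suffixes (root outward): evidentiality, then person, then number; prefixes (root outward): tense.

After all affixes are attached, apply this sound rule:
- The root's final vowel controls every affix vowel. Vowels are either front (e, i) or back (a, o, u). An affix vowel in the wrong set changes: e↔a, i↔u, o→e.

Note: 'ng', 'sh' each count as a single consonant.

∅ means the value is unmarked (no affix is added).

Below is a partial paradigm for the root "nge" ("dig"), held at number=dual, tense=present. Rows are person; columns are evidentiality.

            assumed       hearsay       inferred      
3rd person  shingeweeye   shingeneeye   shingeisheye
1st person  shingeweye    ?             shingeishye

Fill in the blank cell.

shingeneye

Attach evidentiality hearsay -na → ngena.
Attach person 1st person -y → ngenay.
Attach number dual -o → ngenayo.
Attach tense present shu- → shungenayo.
Apply vowel harmony: shungenayo → shingeneye.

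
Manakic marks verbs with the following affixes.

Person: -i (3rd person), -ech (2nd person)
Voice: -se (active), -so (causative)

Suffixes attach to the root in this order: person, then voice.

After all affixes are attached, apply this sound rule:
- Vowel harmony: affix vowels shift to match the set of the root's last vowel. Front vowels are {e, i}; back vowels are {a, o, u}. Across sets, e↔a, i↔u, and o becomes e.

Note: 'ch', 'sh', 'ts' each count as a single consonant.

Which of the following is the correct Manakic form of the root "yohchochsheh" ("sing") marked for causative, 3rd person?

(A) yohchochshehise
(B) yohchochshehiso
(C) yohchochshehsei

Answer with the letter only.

Attach person 3rd person -i → yohchochshehi.
Attach voice causative -so → yohchochshehiso.
Apply vowel harmony: yohchochshehiso → yohchochshehise.
So the correct form is yohchochshehise, option (A).
(C) yohchochshehsei is wrong: it has the affixes in the wrong order.
(B) yohchochshehiso is wrong: it fails to apply the sound rule(s).

A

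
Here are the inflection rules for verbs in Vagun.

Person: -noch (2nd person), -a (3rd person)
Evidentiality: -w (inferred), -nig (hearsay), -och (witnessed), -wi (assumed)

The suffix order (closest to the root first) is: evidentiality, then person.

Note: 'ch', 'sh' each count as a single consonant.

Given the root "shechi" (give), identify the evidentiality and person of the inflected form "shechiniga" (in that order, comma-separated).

Segment: shechi-nig-a.
evidentiality: -nig → hearsay.
person: -a → 3rd person.

hearsay, 3rd person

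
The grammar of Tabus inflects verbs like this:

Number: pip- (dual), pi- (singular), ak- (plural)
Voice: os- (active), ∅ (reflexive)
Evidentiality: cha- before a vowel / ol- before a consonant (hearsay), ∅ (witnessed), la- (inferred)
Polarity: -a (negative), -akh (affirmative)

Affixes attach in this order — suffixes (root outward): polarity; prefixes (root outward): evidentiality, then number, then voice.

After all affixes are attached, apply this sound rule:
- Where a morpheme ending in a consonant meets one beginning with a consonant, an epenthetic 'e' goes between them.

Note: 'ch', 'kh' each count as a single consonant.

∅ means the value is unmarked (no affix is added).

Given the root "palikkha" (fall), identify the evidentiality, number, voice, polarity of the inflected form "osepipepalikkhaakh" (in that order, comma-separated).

Segment: os-pip-palikkha-akh.
evidentiality: ∅ → witnessed.
number: pip- → dual.
voice: os- → active.
polarity: -akh → affirmative.

witnessed, dual, active, affirmative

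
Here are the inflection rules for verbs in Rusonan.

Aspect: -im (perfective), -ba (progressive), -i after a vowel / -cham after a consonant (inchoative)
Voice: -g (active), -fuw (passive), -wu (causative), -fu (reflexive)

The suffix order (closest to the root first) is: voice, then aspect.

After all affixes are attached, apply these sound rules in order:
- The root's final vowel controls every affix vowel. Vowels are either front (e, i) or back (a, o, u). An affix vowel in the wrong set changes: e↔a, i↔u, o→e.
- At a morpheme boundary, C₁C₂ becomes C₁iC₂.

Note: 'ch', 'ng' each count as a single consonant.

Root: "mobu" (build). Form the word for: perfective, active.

mobugum

Attach voice active -g → mobug.
Attach aspect perfective -im → mobugim.
Apply vowel harmony: mobugim → mobugum.
Epenthesis: no change.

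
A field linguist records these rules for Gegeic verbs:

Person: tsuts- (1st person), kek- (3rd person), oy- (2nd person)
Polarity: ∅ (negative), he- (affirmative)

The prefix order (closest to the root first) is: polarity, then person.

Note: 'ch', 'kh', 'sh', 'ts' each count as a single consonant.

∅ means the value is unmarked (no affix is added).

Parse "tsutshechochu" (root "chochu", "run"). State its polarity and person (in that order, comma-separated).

Segment: tsuts-he-chochu.
polarity: he- → affirmative.
person: tsuts- → 1st person.

affirmative, 1st person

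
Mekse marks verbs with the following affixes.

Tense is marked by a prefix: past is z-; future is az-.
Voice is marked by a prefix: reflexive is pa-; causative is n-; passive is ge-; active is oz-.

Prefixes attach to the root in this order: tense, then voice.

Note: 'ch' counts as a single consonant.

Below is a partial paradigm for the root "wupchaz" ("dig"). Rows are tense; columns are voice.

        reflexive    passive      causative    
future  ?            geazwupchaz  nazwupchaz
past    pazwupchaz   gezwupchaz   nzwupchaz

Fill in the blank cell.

paazwupchaz

Attach tense future az- → azwupchaz.
Attach voice reflexive pa- → paazwupchaz.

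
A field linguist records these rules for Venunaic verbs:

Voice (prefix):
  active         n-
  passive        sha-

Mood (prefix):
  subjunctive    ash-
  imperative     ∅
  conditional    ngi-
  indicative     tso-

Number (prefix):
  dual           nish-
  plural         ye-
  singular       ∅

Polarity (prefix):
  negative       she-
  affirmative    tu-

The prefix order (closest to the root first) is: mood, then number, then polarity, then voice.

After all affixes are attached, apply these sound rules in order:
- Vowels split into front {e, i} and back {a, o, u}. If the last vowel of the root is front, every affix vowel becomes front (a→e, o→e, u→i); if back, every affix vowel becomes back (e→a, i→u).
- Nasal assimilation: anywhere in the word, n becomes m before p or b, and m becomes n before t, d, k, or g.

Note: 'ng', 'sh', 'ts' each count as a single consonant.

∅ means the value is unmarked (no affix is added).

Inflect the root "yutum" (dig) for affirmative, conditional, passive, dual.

Attach mood conditional ngi- → ngiyutum.
Attach number dual nish- → nishngiyutum.
Attach polarity affirmative tu- → tunishngiyutum.
Attach voice passive sha- → shatunishngiyutum.
Apply vowel harmony: shatunishngiyutum → shatunushnguyutum.
Nasal assimilation: no change.

shatunushnguyutum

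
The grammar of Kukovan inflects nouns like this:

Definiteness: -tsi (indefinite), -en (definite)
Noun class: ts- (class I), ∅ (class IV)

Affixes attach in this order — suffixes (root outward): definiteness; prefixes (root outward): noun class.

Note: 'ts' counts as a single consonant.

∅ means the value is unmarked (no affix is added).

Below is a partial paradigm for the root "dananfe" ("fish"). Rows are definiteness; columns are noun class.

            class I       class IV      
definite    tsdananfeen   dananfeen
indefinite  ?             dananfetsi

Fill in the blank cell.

Attach definiteness indefinite -tsi → dananfetsi.
Attach noun class class I ts- → tsdananfetsi.

tsdananfetsi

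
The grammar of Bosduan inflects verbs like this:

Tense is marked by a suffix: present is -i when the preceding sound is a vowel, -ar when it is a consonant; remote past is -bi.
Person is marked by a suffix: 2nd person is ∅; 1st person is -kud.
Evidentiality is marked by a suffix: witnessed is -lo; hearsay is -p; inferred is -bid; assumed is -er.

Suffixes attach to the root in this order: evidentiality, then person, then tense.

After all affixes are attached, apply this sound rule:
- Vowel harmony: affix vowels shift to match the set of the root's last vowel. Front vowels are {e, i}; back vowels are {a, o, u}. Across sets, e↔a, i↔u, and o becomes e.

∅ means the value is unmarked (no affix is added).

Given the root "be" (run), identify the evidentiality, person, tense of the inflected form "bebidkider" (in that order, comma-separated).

Segment: be-bid-kud-ar.
evidentiality: -bid → inferred.
person: -kud → 1st person.
tense: -i/ar → present.

inferred, 1st person, present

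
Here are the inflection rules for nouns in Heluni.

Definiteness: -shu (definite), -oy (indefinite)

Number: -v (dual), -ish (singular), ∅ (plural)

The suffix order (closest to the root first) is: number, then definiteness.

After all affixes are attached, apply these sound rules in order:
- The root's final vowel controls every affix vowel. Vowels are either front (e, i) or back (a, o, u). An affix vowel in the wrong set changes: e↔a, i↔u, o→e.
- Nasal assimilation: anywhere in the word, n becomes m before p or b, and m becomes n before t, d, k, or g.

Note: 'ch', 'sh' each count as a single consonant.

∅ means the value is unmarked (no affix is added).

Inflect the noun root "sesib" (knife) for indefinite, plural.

sesibey

number = plural: zero marking, form stays sesib.
Attach definiteness indefinite -oy → sesiboy.
Apply vowel harmony: sesiboy → sesibey.
Nasal assimilation: no change.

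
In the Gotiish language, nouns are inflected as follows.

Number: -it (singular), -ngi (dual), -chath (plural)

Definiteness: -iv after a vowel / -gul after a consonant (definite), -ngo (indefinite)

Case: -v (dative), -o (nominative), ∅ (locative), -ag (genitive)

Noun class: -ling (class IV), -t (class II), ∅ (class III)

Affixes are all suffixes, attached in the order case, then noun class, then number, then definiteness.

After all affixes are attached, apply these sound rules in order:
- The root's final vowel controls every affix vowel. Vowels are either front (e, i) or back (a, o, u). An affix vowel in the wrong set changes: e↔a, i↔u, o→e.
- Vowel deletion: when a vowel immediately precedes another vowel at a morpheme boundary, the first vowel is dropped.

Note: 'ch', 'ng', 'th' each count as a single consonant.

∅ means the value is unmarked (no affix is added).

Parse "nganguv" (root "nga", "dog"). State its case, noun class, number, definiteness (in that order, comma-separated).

Segment: nga-ngi-iv.
case: ∅ → locative.
noun class: ∅ → class III.
number: -ngi → dual.
definiteness: -iv/gul → definite.

locative, class III, dual, definite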